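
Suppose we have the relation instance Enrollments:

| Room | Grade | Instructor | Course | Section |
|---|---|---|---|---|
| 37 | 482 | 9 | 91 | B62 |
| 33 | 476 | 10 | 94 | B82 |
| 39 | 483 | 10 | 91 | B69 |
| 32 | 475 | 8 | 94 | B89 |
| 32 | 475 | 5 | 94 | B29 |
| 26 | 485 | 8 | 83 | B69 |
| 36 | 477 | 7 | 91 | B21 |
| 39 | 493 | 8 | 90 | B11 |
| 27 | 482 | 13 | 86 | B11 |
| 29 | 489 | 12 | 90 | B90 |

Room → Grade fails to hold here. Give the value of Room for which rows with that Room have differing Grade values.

39

Room=37: 1 row → Grade = 482 ✓
Room=33: 1 row → Grade = 476 ✓
Room=39: 2 rows → Grade takes values {483, 493} — violation
Room=32: 2 rows → Grade = 475, 475 ✓
Room=26: 1 row → Grade = 485 ✓
Room=36: 1 row → Grade = 477 ✓
Room=27: 1 row → Grade = 482 ✓
Room=29: 1 row → Grade = 489 ✓
The only Room value with inconsistent Grade is Room=39.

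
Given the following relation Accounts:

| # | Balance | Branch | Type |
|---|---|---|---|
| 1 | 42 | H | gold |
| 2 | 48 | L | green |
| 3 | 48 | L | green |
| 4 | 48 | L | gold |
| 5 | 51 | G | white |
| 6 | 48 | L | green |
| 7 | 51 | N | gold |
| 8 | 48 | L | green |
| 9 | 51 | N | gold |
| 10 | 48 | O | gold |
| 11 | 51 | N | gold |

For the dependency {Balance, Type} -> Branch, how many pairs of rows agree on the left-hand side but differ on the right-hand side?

1

(Balance=48, Type=green): all 4 rows agree on Branch — 0 pairs.
(Balance=48, Type=gold): violating pairs (4,10) — 1 pair.
(Balance=51, Type=gold): all 3 rows agree on Branch — 0 pairs.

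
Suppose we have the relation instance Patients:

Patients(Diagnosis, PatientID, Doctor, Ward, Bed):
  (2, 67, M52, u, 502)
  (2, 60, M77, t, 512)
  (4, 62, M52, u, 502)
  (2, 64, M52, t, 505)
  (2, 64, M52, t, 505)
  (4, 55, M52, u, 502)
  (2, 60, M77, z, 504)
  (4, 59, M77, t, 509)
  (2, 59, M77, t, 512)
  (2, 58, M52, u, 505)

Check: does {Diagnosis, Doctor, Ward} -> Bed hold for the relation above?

No

(Diagnosis=2, Doctor=M52, Ward=u): 2 rows → Bed takes values {502, 505} — violation
(Diagnosis=2, Doctor=M77, Ward=t): 2 rows → Bed = 512, 512 ✓
(Diagnosis=4, Doctor=M52, Ward=u): 2 rows → Bed = 502, 502 ✓
(Diagnosis=2, Doctor=M52, Ward=t): 2 rows → Bed = 505, 505 ✓
(Diagnosis=2, Doctor=M77, Ward=z): 1 row → Bed = 504 ✓
(Diagnosis=4, Doctor=M77, Ward=t): 1 row → Bed = 509 ✓
Two rows agree on {Diagnosis, Doctor, Ward} but differ on Bed, so {Diagnosis, Doctor, Ward} -> Bed does not hold.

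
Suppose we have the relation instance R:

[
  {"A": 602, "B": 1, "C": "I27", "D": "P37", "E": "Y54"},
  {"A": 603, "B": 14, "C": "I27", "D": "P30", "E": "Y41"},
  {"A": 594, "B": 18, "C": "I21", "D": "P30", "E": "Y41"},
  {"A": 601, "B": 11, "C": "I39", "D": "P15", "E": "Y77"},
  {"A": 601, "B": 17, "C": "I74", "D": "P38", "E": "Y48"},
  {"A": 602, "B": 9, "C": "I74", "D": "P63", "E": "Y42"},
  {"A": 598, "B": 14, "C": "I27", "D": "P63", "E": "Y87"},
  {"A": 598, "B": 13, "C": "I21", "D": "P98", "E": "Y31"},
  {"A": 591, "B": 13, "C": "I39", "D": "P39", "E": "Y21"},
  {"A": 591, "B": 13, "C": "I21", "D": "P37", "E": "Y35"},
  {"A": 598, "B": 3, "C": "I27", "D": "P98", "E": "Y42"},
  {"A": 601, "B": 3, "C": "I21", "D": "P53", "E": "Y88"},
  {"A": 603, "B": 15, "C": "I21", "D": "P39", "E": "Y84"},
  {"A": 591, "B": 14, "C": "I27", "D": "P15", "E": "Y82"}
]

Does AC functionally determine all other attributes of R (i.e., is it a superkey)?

No

Two distinct rows share (A=598, C=I27), so AC does not determine every attribute — not a superkey.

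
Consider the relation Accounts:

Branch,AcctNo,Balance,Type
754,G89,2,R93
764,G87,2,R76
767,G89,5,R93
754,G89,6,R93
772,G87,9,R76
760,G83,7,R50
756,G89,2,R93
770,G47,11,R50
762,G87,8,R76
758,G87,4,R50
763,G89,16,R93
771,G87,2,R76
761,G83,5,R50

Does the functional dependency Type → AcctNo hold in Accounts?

Type=R93: 5 rows → AcctNo = G89, G89, G89, G89, G89 ✓
Type=R76: 4 rows → AcctNo = G87, G87, G87, G87 ✓
Type=R50: 4 rows → AcctNo takes values {G83, G47, G87} — violation
Two rows agree on Type but differ on AcctNo, so Type → AcctNo does not hold.

No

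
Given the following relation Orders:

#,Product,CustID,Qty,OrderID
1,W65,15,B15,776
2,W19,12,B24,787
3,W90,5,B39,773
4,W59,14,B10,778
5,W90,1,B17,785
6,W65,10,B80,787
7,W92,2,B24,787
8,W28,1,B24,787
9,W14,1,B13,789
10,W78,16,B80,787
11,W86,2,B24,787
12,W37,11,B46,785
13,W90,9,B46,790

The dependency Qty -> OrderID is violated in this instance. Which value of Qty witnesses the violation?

Qty=B15: row 1 → OrderID = 776 ✓
Qty=B24: rows 2, 7, 8, 11 → OrderID = 787, 787, 787, 787 ✓
Qty=B39: row 3 → OrderID = 773 ✓
Qty=B10: row 4 → OrderID = 778 ✓
Qty=B17: row 5 → OrderID = 785 ✓
Qty=B80: rows 6, 10 → OrderID = 787, 787 ✓
Qty=B13: row 9 → OrderID = 789 ✓
Qty=B46: rows 12, 13 → OrderID takes values {785, 790} — violation
The only Qty value with inconsistent OrderID is Qty=B46.

B46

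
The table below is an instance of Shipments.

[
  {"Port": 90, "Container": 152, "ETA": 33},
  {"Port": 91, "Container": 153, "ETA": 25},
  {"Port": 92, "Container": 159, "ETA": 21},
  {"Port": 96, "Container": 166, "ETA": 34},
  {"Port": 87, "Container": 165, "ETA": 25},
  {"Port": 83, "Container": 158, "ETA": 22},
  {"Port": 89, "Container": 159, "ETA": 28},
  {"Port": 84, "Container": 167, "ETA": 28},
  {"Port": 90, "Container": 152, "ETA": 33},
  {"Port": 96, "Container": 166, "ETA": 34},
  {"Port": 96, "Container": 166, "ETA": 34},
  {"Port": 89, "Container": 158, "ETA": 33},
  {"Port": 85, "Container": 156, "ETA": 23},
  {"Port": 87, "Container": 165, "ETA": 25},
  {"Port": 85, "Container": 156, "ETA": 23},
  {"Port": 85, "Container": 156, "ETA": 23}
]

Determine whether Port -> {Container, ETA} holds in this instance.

No

Port=90: 2 rows → {Container,ETA} = (152, 33), (152, 33) ✓
Port=91: 1 row → {Container,ETA} = (153, 25) ✓
Port=92: 1 row → {Container,ETA} = (159, 21) ✓
Port=96: 3 rows → {Container,ETA} = (166, 34), (166, 34), (166, 34) ✓
Port=87: 2 rows → {Container,ETA} = (165, 25), (165, 25) ✓
Port=83: 1 row → {Container,ETA} = (158, 22) ✓
Port=89: 2 rows → {Container,ETA} takes values {(159, 28), (158, 33)} — violation
Port=84: 1 row → {Container,ETA} = (167, 28) ✓
Port=85: 3 rows → {Container,ETA} = (156, 23), (156, 23), (156, 23) ✓
Two rows agree on Port but differ on {Container, ETA}, so Port -> {Container, ETA} does not hold.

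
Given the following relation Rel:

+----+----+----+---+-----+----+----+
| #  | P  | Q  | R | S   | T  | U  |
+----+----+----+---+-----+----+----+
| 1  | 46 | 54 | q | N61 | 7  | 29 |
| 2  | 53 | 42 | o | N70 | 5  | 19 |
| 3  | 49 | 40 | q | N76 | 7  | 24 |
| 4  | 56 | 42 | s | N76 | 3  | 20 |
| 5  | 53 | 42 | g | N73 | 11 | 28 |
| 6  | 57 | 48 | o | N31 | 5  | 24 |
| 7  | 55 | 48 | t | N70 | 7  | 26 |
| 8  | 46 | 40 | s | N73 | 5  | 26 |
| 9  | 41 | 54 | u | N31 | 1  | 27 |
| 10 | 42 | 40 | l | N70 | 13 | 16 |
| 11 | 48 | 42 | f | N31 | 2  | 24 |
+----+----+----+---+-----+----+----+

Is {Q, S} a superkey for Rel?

All 11 rows have distinct {Q, S} values, so {Q, S} → (all attributes) holds and {Q, S} is a superkey.

Yes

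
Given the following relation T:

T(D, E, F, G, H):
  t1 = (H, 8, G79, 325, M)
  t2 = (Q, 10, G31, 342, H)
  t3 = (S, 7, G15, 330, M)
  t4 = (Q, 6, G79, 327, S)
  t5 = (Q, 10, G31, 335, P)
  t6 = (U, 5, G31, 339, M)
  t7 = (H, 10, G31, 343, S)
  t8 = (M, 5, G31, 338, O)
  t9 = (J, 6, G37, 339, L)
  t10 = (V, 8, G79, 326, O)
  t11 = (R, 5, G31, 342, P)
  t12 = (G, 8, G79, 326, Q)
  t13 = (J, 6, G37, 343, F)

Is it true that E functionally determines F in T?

No

E=8: rows 1, 10, 12 → F = G79, G79, G79 ✓
E=10: rows 2, 5, 7 → F = G31, G31, G31 ✓
E=7: row 3 → F = G15 ✓
E=6: rows 4, 9, 13 → F takes values {G79, G37} — violation
E=5: rows 6, 8, 11 → F = G31, G31, G31 ✓
Two rows agree on E but differ on F, so E → F does not hold.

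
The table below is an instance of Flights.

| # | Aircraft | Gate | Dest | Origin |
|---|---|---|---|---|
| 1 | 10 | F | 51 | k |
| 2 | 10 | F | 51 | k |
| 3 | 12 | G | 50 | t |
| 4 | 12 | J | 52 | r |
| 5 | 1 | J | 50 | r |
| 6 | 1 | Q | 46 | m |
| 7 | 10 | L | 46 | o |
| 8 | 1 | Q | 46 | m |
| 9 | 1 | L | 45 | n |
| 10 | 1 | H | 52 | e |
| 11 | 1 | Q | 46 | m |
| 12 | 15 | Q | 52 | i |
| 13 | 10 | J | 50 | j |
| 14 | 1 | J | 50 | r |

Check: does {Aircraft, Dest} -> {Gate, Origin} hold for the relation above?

(Aircraft=10, Dest=51): rows 1, 2 → {Gate,Origin} = (F, k), (F, k) ✓
(Aircraft=12, Dest=50): row 3 → {Gate,Origin} = (G, t) ✓
(Aircraft=12, Dest=52): row 4 → {Gate,Origin} = (J, r) ✓
(Aircraft=1, Dest=50): rows 5, 14 → {Gate,Origin} = (J, r), (J, r) ✓
(Aircraft=1, Dest=46): rows 6, 8, 11 → {Gate,Origin} = (Q, m), (Q, m), (Q, m) ✓
(Aircraft=10, Dest=46): row 7 → {Gate,Origin} = (L, o) ✓
(Aircraft=1, Dest=45): row 9 → {Gate,Origin} = (L, n) ✓
(Aircraft=1, Dest=52): row 10 → {Gate,Origin} = (H, e) ✓
(Aircraft=15, Dest=52): row 12 → {Gate,Origin} = (Q, i) ✓
(Aircraft=10, Dest=50): row 13 → {Gate,Origin} = (J, j) ✓
Every {Aircraft, Dest} value is associated with a single {Gate, Origin} value, so {Aircraft, Dest} -> {Gate, Origin} holds.

Yes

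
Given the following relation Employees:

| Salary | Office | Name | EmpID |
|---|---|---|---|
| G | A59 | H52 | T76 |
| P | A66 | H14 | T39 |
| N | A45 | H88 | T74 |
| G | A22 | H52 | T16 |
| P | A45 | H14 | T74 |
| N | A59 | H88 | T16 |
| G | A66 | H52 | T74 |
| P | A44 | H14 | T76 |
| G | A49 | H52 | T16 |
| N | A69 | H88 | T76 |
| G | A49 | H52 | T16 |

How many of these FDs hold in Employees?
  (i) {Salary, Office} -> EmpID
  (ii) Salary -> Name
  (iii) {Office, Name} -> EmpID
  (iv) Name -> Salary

(i) {Salary, Office} -> EmpID: every LHS value maps to a single RHS value — holds.
(ii) Salary -> Name: every LHS value maps to a single RHS value — holds.
(iii) {Office, Name} -> EmpID: every LHS value maps to a single RHS value — holds.
(iv) Name -> Salary: every LHS value maps to a single RHS value — holds.
4 of the 4 dependencies hold.

4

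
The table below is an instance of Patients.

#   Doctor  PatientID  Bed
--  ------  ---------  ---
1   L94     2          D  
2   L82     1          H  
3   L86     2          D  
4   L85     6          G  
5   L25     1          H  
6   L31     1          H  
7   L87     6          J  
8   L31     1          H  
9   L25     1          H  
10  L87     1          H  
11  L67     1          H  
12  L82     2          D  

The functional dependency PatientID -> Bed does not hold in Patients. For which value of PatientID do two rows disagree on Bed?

PatientID=2: rows 1, 3, 12 → Bed = D, D, D ✓
PatientID=1: rows 2, 5, 6, 8, 9, 10, 11 → Bed = H, H, H, H, H, H, H ✓
PatientID=6: rows 4, 7 → Bed takes values {G, J} — violation
The only PatientID value with inconsistent Bed is PatientID=6.

6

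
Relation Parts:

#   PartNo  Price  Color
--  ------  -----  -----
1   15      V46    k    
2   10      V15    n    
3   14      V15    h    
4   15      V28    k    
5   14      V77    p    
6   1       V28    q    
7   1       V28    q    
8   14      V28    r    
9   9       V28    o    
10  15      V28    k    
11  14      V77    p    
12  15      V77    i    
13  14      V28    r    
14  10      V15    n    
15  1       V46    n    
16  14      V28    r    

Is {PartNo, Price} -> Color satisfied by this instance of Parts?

Yes

(PartNo=15, Price=V46): row 1 → Color = k ✓
(PartNo=10, Price=V15): rows 2, 14 → Color = n, n ✓
(PartNo=14, Price=V15): row 3 → Color = h ✓
(PartNo=15, Price=V28): rows 4, 10 → Color = k, k ✓
(PartNo=14, Price=V77): rows 5, 11 → Color = p, p ✓
(PartNo=1, Price=V28): rows 6, 7 → Color = q, q ✓
(PartNo=14, Price=V28): rows 8, 13, 16 → Color = r, r, r ✓
(PartNo=9, Price=V28): row 9 → Color = o ✓
(PartNo=15, Price=V77): row 12 → Color = i ✓
(PartNo=1, Price=V46): row 15 → Color = n ✓
Every {PartNo, Price} value is associated with a single Color value, so {PartNo, Price} -> Color holds.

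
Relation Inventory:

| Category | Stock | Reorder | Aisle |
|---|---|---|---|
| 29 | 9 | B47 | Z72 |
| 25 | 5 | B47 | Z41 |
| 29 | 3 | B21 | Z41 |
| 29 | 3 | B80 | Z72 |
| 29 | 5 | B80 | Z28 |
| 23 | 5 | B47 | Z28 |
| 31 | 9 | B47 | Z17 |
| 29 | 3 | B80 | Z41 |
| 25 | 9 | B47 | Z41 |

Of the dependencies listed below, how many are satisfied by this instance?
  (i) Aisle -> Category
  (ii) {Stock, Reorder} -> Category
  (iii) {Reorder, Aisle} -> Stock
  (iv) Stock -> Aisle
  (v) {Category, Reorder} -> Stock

0

(i) Aisle -> Category: Aisle=Z41: 4 rows → Category takes values {25, 29} — violation; Aisle=Z28: 2 rows → Category takes values {29, 23} — violation — fails.
(ii) {Stock, Reorder} -> Category: (Stock=9, Reorder=B47): 3 rows → Category takes values {29, 31, 25} — violation; (Stock=5, Reorder=B47): 2 rows → Category takes values {25, 23} — violation — fails.
(iii) {Reorder, Aisle} -> Stock: (Reorder=B47, Aisle=Z41): 2 rows → Stock takes values {5, 9} — violation — fails.
(iv) Stock -> Aisle: Stock=9: 3 rows → Aisle takes values {Z72, Z17, Z41} — violation; Stock=5: 3 rows → Aisle takes values {Z41, Z28} — violation; Stock=3: 3 rows → Aisle takes values {Z41, Z72} — violation — fails.
(v) {Category, Reorder} -> Stock: (Category=25, Reorder=B47): 2 rows → Stock takes values {5, 9} — violation; (Category=29, Reorder=B80): 3 rows → Stock takes values {3, 5} — violation — fails.
None of the 5 dependencies hold.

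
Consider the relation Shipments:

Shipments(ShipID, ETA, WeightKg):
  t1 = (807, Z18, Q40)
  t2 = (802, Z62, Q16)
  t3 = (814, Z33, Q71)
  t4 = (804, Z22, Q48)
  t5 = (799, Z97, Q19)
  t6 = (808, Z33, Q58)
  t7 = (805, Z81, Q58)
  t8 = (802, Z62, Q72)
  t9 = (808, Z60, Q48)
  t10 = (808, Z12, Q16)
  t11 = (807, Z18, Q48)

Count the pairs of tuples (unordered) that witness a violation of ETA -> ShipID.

ETA=Z18: all 2 rows agree on ShipID — 0 pairs.
ETA=Z62: all 2 rows agree on ShipID — 0 pairs.
ETA=Z33: violating pairs (3,6) — 1 pair.

1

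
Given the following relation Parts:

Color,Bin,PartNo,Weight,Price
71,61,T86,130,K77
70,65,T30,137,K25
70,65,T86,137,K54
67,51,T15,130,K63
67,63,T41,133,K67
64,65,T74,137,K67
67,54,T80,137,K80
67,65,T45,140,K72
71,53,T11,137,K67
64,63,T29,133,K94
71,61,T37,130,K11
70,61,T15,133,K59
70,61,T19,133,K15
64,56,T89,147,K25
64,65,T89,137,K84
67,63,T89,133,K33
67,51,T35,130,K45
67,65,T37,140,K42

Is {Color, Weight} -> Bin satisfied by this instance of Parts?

Yes

(Color=71, Weight=130): 2 rows → Bin = 61, 61 ✓
(Color=70, Weight=137): 2 rows → Bin = 65, 65 ✓
(Color=67, Weight=130): 2 rows → Bin = 51, 51 ✓
(Color=67, Weight=133): 2 rows → Bin = 63, 63 ✓
(Color=64, Weight=137): 2 rows → Bin = 65, 65 ✓
(Color=67, Weight=137): 1 row → Bin = 54 ✓
(Color=67, Weight=140): 2 rows → Bin = 65, 65 ✓
(Color=71, Weight=137): 1 row → Bin = 53 ✓
(Color=64, Weight=133): 1 row → Bin = 63 ✓
(Color=70, Weight=133): 2 rows → Bin = 61, 61 ✓
(Color=64, Weight=147): 1 row → Bin = 56 ✓
Every {Color, Weight} value is associated with a single Bin value, so {Color, Weight} -> Bin holds.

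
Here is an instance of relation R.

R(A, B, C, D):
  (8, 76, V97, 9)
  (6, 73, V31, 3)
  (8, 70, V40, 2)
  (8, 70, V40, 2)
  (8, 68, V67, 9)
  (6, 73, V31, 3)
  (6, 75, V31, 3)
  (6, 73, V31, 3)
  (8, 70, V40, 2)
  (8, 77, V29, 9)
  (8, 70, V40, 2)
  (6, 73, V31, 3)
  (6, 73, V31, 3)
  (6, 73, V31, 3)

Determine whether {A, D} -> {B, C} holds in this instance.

No

(A=8, D=9): 3 rows → {B,C} takes values {(76, V97), (68, V67), (77, V29)} — violation
(A=6, D=3): 7 rows → {B,C} takes values {(73, V31), (75, V31)} — violation
(A=8, D=2): 4 rows → {B,C} = (70, V40), (70, V40), (70, V40), (70, V40) ✓
Two rows agree on {A, D} but differ on {B, C}, so {A, D} -> {B, C} does not hold.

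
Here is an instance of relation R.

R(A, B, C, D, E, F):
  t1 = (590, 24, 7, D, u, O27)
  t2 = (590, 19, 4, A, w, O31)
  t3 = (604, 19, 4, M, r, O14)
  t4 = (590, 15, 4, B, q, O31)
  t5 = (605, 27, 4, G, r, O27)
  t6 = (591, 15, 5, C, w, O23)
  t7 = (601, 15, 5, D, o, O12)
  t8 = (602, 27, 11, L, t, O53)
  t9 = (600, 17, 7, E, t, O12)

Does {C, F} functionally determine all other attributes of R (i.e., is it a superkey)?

No

Rows 2 and 4 have the same {C, F} value (C=4, F=O31) but are distinct tuples, so {C, F} does not determine every attribute — not a superkey.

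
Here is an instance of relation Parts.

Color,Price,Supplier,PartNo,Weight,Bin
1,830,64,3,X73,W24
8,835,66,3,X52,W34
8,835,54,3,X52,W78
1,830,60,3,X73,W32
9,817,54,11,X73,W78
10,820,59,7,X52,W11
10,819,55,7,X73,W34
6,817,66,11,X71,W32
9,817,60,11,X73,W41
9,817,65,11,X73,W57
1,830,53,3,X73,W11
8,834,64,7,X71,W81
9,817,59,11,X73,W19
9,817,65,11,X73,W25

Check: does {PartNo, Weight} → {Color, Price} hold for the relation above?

(PartNo=3, Weight=X73): 3 rows → {Color,Price} = (1, 830), (1, 830), (1, 830) ✓
(PartNo=3, Weight=X52): 2 rows → {Color,Price} = (8, 835), (8, 835) ✓
(PartNo=11, Weight=X73): 5 rows → {Color,Price} = (9, 817), (9, 817), (9, 817), (9, 817), (9, 817) ✓
(PartNo=7, Weight=X52): 1 row → {Color,Price} = (10, 820) ✓
(PartNo=7, Weight=X73): 1 row → {Color,Price} = (10, 819) ✓
(PartNo=11, Weight=X71): 1 row → {Color,Price} = (6, 817) ✓
(PartNo=7, Weight=X71): 1 row → {Color,Price} = (8, 834) ✓
Every {PartNo, Weight} value is associated with a single {Color, Price} value, so {PartNo, Weight} → {Color, Price} holds.

Yes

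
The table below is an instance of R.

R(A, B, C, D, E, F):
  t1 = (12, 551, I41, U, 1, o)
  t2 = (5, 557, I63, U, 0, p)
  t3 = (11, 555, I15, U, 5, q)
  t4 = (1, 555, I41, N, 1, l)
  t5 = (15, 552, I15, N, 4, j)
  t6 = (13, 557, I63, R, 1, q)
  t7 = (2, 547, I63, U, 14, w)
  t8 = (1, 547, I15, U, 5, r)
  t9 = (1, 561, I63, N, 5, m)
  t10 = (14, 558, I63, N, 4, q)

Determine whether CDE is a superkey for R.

No

Rows 3 and 8 have the same CDE value (C=I15, D=U, E=5) but are distinct tuples, so CDE does not determine every attribute — not a superkey.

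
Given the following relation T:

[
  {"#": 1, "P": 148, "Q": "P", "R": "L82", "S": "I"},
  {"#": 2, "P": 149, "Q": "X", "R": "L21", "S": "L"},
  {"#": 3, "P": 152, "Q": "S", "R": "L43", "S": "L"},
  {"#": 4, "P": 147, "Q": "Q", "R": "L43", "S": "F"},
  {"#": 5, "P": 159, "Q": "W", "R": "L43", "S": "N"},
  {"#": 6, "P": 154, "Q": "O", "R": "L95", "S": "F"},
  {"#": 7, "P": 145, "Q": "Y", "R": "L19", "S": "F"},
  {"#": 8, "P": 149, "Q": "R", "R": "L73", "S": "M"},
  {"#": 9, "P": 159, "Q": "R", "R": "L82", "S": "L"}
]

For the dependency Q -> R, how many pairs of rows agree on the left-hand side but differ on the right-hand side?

1

Q=R: violating pairs (8,9) — 1 pair.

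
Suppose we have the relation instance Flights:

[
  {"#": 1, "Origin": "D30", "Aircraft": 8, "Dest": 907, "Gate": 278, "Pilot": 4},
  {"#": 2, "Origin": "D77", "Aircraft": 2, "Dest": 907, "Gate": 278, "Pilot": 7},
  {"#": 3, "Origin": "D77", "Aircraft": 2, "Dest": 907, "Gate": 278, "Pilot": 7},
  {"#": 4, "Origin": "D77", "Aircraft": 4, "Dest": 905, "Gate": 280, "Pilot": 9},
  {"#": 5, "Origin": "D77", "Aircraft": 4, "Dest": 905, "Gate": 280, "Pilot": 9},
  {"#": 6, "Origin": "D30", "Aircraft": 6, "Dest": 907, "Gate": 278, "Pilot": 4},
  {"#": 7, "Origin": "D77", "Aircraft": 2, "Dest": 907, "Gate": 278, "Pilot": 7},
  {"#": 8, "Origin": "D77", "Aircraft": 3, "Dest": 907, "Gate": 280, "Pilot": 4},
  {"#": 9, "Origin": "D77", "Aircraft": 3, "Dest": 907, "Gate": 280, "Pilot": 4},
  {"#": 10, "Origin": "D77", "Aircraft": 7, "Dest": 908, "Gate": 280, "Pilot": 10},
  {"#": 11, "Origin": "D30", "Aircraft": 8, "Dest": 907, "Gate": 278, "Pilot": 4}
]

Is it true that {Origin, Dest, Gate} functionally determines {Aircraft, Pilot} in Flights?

(Origin=D30, Dest=907, Gate=278): rows 1, 6, 11 → {Aircraft,Pilot} takes values {(8, 4), (6, 4)} — violation
(Origin=D77, Dest=907, Gate=278): rows 2, 3, 7 → {Aircraft,Pilot} = (2, 7), (2, 7), (2, 7) ✓
(Origin=D77, Dest=905, Gate=280): rows 4, 5 → {Aircraft,Pilot} = (4, 9), (4, 9) ✓
(Origin=D77, Dest=907, Gate=280): rows 8, 9 → {Aircraft,Pilot} = (3, 4), (3, 4) ✓
(Origin=D77, Dest=908, Gate=280): row 10 → {Aircraft,Pilot} = (7, 10) ✓
Two rows agree on {Origin, Dest, Gate} but differ on {Aircraft, Pilot}, so {Origin, Dest, Gate} -> {Aircraft, Pilot} does not hold.

No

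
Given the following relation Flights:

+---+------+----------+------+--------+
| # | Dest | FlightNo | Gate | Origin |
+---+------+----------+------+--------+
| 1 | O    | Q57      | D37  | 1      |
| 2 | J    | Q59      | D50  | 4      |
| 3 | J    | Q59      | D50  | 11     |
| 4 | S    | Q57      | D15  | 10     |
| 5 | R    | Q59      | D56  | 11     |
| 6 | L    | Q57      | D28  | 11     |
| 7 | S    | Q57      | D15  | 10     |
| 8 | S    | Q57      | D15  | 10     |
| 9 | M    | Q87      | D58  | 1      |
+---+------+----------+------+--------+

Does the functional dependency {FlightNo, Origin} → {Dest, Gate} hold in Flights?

(FlightNo=Q57, Origin=1): row 1 → {Dest,Gate} = (O, D37) ✓
(FlightNo=Q59, Origin=4): row 2 → {Dest,Gate} = (J, D50) ✓
(FlightNo=Q59, Origin=11): rows 3, 5 → {Dest,Gate} takes values {(J, D50), (R, D56)} — violation
(FlightNo=Q57, Origin=10): rows 4, 7, 8 → {Dest,Gate} = (S, D15), (S, D15), (S, D15) ✓
(FlightNo=Q57, Origin=11): row 6 → {Dest,Gate} = (L, D28) ✓
(FlightNo=Q87, Origin=1): row 9 → {Dest,Gate} = (M, D58) ✓
Two rows agree on {FlightNo, Origin} but differ on {Dest, Gate}, so {FlightNo, Origin} → {Dest, Gate} does not hold.

No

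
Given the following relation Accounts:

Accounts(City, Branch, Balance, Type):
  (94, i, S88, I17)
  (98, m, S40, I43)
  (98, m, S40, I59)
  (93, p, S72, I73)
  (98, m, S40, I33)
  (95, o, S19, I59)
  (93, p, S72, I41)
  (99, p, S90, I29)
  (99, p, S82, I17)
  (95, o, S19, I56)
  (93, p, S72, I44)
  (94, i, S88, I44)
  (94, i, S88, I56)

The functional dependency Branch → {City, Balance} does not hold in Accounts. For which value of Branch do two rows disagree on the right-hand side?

p

Branch=i: 3 rows → {City,Balance} = (94, S88), (94, S88), (94, S88) ✓
Branch=m: 3 rows → {City,Balance} = (98, S40), (98, S40), (98, S40) ✓
Branch=p: 5 rows → {City,Balance} takes values {(93, S72), (99, S90), (99, S82)} — violation
Branch=o: 2 rows → {City,Balance} = (95, S19), (95, S19) ✓
The only Branch value with inconsistent RHS is Branch=p.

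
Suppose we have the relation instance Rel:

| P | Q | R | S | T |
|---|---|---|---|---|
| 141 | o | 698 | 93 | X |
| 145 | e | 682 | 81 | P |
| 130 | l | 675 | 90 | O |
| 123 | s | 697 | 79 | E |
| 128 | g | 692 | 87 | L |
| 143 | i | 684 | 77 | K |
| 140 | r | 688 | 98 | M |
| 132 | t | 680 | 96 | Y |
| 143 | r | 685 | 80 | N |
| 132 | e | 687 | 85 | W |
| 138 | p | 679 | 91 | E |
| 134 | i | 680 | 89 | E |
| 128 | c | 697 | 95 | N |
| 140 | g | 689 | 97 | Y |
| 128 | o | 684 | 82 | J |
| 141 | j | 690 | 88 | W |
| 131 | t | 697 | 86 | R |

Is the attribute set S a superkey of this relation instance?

Yes

All 17 rows have distinct S values, so S → (all attributes) holds and S is a superkey.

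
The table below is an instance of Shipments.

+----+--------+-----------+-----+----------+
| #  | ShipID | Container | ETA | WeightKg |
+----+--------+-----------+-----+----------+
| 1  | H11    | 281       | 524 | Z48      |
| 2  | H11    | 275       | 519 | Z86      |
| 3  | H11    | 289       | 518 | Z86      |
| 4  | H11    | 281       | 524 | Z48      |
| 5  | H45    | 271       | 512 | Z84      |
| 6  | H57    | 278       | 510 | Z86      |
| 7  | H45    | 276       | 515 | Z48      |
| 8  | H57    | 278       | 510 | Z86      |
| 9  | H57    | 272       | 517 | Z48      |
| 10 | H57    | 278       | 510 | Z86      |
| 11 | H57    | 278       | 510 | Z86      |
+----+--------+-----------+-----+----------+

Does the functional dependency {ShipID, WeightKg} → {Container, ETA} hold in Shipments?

No

(ShipID=H11, WeightKg=Z48): rows 1, 4 → {Container,ETA} = (281, 524), (281, 524) ✓
(ShipID=H11, WeightKg=Z86): rows 2, 3 → {Container,ETA} takes values {(275, 519), (289, 518)} — violation
(ShipID=H45, WeightKg=Z84): row 5 → {Container,ETA} = (271, 512) ✓
(ShipID=H57, WeightKg=Z86): rows 6, 8, 10, 11 → {Container,ETA} = (278, 510), (278, 510), (278, 510), (278, 510) ✓
(ShipID=H45, WeightKg=Z48): row 7 → {Container,ETA} = (276, 515) ✓
(ShipID=H57, WeightKg=Z48): row 9 → {Container,ETA} = (272, 517) ✓
Two rows agree on {ShipID, WeightKg} but differ on {Container, ETA}, so {ShipID, WeightKg} → {Container, ETA} does not hold.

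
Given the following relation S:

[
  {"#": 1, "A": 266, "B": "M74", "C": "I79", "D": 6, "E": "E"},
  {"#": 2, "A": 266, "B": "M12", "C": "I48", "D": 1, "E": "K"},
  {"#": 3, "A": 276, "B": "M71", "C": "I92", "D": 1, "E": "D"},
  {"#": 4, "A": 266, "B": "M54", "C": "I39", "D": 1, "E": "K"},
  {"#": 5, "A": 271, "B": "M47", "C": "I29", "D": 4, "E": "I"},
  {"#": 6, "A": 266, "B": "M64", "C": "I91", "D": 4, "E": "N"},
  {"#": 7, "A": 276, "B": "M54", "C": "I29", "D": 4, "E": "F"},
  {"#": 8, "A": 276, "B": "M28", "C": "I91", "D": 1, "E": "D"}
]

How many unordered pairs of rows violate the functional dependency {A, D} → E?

0

(A=266, D=1): all 2 rows agree on E — 0 pairs.
(A=276, D=1): all 2 rows agree on E — 0 pairs.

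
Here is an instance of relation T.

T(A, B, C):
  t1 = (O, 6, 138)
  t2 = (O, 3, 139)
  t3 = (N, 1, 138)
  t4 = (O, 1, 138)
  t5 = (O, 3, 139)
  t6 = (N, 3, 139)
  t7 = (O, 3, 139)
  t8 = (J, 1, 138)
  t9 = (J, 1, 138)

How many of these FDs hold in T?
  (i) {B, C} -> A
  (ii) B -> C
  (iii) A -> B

1

(i) {B, C} -> A: (B=3, C=139): rows 2, 5, 6, 7 → A takes values {O, N} — violation; (B=1, C=138): rows 3, 4, 8, 9 → A takes values {N, O, J} — violation — fails.
(ii) B -> C: every LHS value maps to a single RHS value — holds.
(iii) A -> B: A=O: rows 1, 2, 4, 5, 7 → B takes values {6, 3, 1} — violation; A=N: rows 3, 6 → B takes values {1, 3} — violation — fails.
1 of the 3 dependencies holds.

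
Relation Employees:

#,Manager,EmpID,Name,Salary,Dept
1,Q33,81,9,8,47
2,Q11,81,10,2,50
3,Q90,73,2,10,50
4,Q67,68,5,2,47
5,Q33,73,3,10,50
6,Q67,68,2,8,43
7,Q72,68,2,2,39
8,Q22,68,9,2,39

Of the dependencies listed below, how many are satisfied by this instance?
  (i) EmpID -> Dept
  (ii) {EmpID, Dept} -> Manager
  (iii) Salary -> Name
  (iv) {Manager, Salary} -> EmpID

1

(i) EmpID -> Dept: EmpID=81: rows 1, 2 → Dept takes values {47, 50} — violation; EmpID=68: rows 4, 6, 7, 8 → Dept takes values {47, 43, 39} — violation — fails.
(ii) {EmpID, Dept} -> Manager: (EmpID=73, Dept=50): rows 3, 5 → Manager takes values {Q90, Q33} — violation; (EmpID=68, Dept=39): rows 7, 8 → Manager takes values {Q72, Q22} — violation — fails.
(iii) Salary -> Name: Salary=8: rows 1, 6 → Name takes values {9, 2} — violation; Salary=2: rows 2, 4, 7, 8 → Name takes values {10, 5, 2, 9} — violation; Salary=10: rows 3, 5 → Name takes values {2, 3} — violation — fails.
(iv) {Manager, Salary} -> EmpID: every LHS value maps to a single RHS value — holds.
1 of the 4 dependencies holds.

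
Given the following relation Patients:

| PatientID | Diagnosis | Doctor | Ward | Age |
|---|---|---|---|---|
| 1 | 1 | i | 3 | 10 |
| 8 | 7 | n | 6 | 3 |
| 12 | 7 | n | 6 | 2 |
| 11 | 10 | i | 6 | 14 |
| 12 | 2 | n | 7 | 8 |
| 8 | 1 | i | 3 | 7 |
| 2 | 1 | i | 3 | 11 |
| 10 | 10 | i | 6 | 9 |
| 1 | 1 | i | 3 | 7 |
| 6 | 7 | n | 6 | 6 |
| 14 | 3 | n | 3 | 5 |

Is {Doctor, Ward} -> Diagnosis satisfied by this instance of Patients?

Yes

(Doctor=i, Ward=3): 4 rows → Diagnosis = 1, 1, 1, 1 ✓
(Doctor=n, Ward=6): 3 rows → Diagnosis = 7, 7, 7 ✓
(Doctor=i, Ward=6): 2 rows → Diagnosis = 10, 10 ✓
(Doctor=n, Ward=7): 1 row → Diagnosis = 2 ✓
(Doctor=n, Ward=3): 1 row → Diagnosis = 3 ✓
Every {Doctor, Ward} value is associated with a single Diagnosis value, so {Doctor, Ward} -> Diagnosis holds.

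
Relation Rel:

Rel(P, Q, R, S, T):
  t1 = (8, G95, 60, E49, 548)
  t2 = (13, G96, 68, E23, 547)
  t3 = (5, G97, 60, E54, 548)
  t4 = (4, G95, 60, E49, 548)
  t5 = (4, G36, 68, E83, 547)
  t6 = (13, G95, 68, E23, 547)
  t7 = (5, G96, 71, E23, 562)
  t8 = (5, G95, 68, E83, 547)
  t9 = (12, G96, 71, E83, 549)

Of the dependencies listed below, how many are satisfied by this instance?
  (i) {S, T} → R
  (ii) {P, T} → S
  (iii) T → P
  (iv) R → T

2

(i) {S, T} → R: every LHS value maps to a single RHS value — holds.
(ii) {P, T} → S: every LHS value maps to a single RHS value — holds.
(iii) T → P: T=548: rows 1, 3, 4 → P takes values {8, 5, 4} — violation; T=547: rows 2, 5, 6, 8 → P takes values {13, 4, 5} — violation — fails.
(iv) R → T: R=71: rows 7, 9 → T takes values {562, 549} — violation — fails.
2 of the 4 dependencies hold.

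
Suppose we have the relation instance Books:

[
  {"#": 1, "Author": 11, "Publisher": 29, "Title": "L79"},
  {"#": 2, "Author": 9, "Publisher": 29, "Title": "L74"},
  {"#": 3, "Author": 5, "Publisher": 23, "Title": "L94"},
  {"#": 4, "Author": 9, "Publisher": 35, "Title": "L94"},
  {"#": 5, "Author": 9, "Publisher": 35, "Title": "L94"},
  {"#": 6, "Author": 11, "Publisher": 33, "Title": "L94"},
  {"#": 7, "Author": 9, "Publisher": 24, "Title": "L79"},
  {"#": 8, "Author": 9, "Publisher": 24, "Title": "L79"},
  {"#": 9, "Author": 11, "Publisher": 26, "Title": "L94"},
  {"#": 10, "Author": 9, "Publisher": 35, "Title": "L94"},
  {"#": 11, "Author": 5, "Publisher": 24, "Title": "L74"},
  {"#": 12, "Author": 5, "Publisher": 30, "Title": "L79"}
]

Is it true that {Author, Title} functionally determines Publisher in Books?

No

(Author=11, Title=L79): row 1 → Publisher = 29 ✓
(Author=9, Title=L74): row 2 → Publisher = 29 ✓
(Author=5, Title=L94): row 3 → Publisher = 23 ✓
(Author=9, Title=L94): rows 4, 5, 10 → Publisher = 35, 35, 35 ✓
(Author=11, Title=L94): rows 6, 9 → Publisher takes values {33, 26} — violation
(Author=9, Title=L79): rows 7, 8 → Publisher = 24, 24 ✓
(Author=5, Title=L74): row 11 → Publisher = 24 ✓
(Author=5, Title=L79): row 12 → Publisher = 30 ✓
Two rows agree on {Author, Title} but differ on Publisher, so {Author, Title} -> Publisher does not hold.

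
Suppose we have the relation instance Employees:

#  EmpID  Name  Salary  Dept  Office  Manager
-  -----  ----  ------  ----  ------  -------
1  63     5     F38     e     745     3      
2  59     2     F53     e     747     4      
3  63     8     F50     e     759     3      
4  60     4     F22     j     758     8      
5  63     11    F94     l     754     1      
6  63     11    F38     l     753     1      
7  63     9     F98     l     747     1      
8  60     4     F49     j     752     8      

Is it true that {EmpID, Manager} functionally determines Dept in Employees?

Yes

(EmpID=63, Manager=3): rows 1, 3 → Dept = e, e ✓
(EmpID=59, Manager=4): row 2 → Dept = e ✓
(EmpID=60, Manager=8): rows 4, 8 → Dept = j, j ✓
(EmpID=63, Manager=1): rows 5, 6, 7 → Dept = l, l, l ✓
Every {EmpID, Manager} value is associated with a single Dept value, so {EmpID, Manager} → Dept holds.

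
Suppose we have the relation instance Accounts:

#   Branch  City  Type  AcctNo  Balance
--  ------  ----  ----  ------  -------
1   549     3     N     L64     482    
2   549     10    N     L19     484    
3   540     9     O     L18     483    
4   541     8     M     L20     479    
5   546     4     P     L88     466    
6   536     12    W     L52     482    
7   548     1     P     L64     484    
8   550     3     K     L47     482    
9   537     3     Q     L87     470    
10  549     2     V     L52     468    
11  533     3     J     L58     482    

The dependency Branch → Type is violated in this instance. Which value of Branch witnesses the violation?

549

Branch=549: rows 1, 2, 10 → Type takes values {N, V} — violation
Branch=540: row 3 → Type = O ✓
Branch=541: row 4 → Type = M ✓
Branch=546: row 5 → Type = P ✓
Branch=536: row 6 → Type = W ✓
Branch=548: row 7 → Type = P ✓
Branch=550: row 8 → Type = K ✓
Branch=537: row 9 → Type = Q ✓
Branch=533: row 11 → Type = J ✓
The only Branch value with inconsistent Type is Branch=549.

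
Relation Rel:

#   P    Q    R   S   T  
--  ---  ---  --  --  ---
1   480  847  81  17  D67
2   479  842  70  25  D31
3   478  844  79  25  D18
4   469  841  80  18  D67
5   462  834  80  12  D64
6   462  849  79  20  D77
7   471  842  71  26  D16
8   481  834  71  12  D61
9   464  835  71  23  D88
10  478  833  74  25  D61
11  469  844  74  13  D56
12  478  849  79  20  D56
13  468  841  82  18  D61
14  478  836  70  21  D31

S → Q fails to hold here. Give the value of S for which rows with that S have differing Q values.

25

S=17: row 1 → Q = 847 ✓
S=25: rows 2, 3, 10 → Q takes values {842, 844, 833} — violation
S=18: rows 4, 13 → Q = 841, 841 ✓
S=12: rows 5, 8 → Q = 834, 834 ✓
S=20: rows 6, 12 → Q = 849, 849 ✓
S=26: row 7 → Q = 842 ✓
S=23: row 9 → Q = 835 ✓
S=13: row 11 → Q = 844 ✓
S=21: row 14 → Q = 836 ✓
The only S value with inconsistent Q is S=25.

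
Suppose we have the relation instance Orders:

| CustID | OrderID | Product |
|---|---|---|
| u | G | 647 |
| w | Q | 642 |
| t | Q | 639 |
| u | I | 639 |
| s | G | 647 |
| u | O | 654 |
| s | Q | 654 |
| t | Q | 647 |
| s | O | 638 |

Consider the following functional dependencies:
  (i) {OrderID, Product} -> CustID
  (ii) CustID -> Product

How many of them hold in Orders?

(i) {OrderID, Product} -> CustID: (OrderID=G, Product=647): 2 rows → CustID takes values {u, s} — violation — fails.
(ii) CustID -> Product: CustID=u: 3 rows → Product takes values {647, 639, 654} — violation; CustID=t: 2 rows → Product takes values {639, 647} — violation; CustID=s: 3 rows → Product takes values {647, 654, 638} — violation — fails.
None of the 2 dependencies hold.

0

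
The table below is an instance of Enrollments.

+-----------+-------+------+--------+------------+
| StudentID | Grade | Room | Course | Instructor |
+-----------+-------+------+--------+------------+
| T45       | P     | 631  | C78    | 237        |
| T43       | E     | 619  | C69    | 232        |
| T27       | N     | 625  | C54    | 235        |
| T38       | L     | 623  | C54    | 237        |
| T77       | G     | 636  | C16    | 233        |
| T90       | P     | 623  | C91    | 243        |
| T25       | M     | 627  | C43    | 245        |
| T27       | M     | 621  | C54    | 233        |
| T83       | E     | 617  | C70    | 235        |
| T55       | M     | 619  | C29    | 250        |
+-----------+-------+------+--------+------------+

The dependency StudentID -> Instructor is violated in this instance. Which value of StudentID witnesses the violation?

StudentID=T45: 1 row → Instructor = 237 ✓
StudentID=T43: 1 row → Instructor = 232 ✓
StudentID=T27: 2 rows → Instructor takes values {235, 233} — violation
StudentID=T38: 1 row → Instructor = 237 ✓
StudentID=T77: 1 row → Instructor = 233 ✓
StudentID=T90: 1 row → Instructor = 243 ✓
StudentID=T25: 1 row → Instructor = 245 ✓
StudentID=T83: 1 row → Instructor = 235 ✓
StudentID=T55: 1 row → Instructor = 250 ✓
The only StudentID value with inconsistent Instructor is StudentID=T27.

T27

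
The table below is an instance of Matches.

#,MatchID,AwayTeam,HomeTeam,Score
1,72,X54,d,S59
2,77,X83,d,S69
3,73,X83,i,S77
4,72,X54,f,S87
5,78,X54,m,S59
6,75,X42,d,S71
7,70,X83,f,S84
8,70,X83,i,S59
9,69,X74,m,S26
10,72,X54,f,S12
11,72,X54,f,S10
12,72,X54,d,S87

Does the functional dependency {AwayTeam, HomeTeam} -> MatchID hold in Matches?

(AwayTeam=X54, HomeTeam=d): rows 1, 12 → MatchID = 72, 72 ✓
(AwayTeam=X83, HomeTeam=d): row 2 → MatchID = 77 ✓
(AwayTeam=X83, HomeTeam=i): rows 3, 8 → MatchID takes values {73, 70} — violation
(AwayTeam=X54, HomeTeam=f): rows 4, 10, 11 → MatchID = 72, 72, 72 ✓
(AwayTeam=X54, HomeTeam=m): row 5 → MatchID = 78 ✓
(AwayTeam=X42, HomeTeam=d): row 6 → MatchID = 75 ✓
(AwayTeam=X83, HomeTeam=f): row 7 → MatchID = 70 ✓
(AwayTeam=X74, HomeTeam=m): row 9 → MatchID = 69 ✓
Two rows agree on {AwayTeam, HomeTeam} but differ on MatchID, so {AwayTeam, HomeTeam} -> MatchID does not hold.

No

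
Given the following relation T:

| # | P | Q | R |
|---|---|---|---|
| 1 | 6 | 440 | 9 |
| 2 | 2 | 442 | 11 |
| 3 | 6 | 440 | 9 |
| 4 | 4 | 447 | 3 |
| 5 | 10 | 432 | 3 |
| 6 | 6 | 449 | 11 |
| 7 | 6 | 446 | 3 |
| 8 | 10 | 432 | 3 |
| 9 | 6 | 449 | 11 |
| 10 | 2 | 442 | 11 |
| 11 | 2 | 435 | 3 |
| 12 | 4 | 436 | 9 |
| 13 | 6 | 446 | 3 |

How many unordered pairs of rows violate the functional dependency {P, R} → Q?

0

(P=6, R=9): all 2 rows agree on Q — 0 pairs.
(P=2, R=11): all 2 rows agree on Q — 0 pairs.
(P=10, R=3): all 2 rows agree on Q — 0 pairs.
(P=6, R=11): all 2 rows agree on Q — 0 pairs.
(P=6, R=3): all 2 rows agree on Q — 0 pairs.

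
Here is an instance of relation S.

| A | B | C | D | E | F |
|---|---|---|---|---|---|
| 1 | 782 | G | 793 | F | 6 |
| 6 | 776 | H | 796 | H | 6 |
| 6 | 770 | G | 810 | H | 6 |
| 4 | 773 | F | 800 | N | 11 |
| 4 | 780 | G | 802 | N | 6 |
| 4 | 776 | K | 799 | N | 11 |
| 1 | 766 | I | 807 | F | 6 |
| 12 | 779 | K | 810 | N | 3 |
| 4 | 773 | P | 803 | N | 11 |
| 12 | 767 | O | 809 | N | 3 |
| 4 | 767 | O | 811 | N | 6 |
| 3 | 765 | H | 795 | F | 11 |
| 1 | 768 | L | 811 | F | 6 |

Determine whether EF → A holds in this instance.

(E=F, F=6): 3 rows → A = 1, 1, 1 ✓
(E=H, F=6): 2 rows → A = 6, 6 ✓
(E=N, F=11): 3 rows → A = 4, 4, 4 ✓
(E=N, F=6): 2 rows → A = 4, 4 ✓
(E=N, F=3): 2 rows → A = 12, 12 ✓
(E=F, F=11): 1 row → A = 3 ✓
Every EF value is associated with a single A value, so EF → A holds.

Yes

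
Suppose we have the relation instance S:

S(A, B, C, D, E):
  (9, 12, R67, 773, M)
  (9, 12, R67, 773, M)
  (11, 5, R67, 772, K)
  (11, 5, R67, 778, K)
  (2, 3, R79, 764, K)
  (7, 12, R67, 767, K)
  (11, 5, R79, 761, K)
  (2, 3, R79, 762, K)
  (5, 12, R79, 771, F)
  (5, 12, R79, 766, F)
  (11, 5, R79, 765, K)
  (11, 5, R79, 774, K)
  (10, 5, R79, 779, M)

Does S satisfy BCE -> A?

(B=12, C=R67, E=M): 2 rows → A = 9, 9 ✓
(B=5, C=R67, E=K): 2 rows → A = 11, 11 ✓
(B=3, C=R79, E=K): 2 rows → A = 2, 2 ✓
(B=12, C=R67, E=K): 1 row → A = 7 ✓
(B=5, C=R79, E=K): 3 rows → A = 11, 11, 11 ✓
(B=12, C=R79, E=F): 2 rows → A = 5, 5 ✓
(B=5, C=R79, E=M): 1 row → A = 10 ✓
Every BCE value is associated with a single A value, so BCE -> A holds.

Yes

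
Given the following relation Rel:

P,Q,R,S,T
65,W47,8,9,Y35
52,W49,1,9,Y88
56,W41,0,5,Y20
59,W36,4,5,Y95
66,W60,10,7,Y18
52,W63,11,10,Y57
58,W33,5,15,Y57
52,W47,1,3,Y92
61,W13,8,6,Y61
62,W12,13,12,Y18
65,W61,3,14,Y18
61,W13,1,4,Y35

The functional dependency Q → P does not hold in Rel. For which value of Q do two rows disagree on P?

W47

Q=W47: 2 rows → P takes values {65, 52} — violation
Q=W49: 1 row → P = 52 ✓
Q=W41: 1 row → P = 56 ✓
Q=W36: 1 row → P = 59 ✓
Q=W60: 1 row → P = 66 ✓
Q=W63: 1 row → P = 52 ✓
Q=W33: 1 row → P = 58 ✓
Q=W13: 2 rows → P = 61, 61 ✓
Q=W12: 1 row → P = 62 ✓
Q=W61: 1 row → P = 65 ✓
The only Q value with inconsistent P is Q=W47.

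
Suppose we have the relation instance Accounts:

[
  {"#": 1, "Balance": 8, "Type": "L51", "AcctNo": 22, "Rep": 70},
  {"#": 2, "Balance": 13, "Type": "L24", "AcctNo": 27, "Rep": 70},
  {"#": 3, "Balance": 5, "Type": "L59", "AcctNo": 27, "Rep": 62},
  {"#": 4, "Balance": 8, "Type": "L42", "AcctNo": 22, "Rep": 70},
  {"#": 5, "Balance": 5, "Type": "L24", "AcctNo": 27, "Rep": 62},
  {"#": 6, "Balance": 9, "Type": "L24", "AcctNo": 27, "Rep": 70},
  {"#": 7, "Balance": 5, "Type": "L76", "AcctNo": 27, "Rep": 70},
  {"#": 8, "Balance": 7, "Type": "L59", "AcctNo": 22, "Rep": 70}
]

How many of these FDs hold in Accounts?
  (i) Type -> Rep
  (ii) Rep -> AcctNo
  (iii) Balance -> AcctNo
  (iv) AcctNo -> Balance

(i) Type -> Rep: Type=L24: rows 2, 5, 6 → Rep takes values {70, 62} — violation; Type=L59: rows 3, 8 → Rep takes values {62, 70} — violation — fails.
(ii) Rep -> AcctNo: Rep=70: rows 1, 2, 4, 6, 7, 8 → AcctNo takes values {22, 27} — violation — fails.
(iii) Balance -> AcctNo: every LHS value maps to a single RHS value — holds.
(iv) AcctNo -> Balance: AcctNo=22: rows 1, 4, 8 → Balance takes values {8, 7} — violation; AcctNo=27: rows 2, 3, 5, 6, 7 → Balance takes values {13, 5, 9} — violation — fails.
1 of the 4 dependencies holds.

1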